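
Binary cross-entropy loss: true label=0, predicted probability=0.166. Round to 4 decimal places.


For y=0: Loss = -log(1-p)
= -log(1 - 0.166)
= -log(0.834)
= -(-0.1815)
= 0.1815

0.1815


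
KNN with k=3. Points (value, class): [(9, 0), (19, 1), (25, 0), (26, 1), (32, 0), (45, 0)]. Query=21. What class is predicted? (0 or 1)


Distances from query 21:
Point 19 (class 1): distance = 2
Point 25 (class 0): distance = 4
Point 26 (class 1): distance = 5
K=3 nearest neighbors: classes = [1, 0, 1]
Votes for class 1: 2 / 3
Majority vote => class 1

1


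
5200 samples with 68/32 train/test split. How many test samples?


Train samples = 5200 * 68% = 3536
Test samples = 5200 - 3536
= 1664

1664


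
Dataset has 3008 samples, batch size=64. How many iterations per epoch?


Iterations per epoch = dataset_size / batch_size
= 3008 / 64
= 47

47


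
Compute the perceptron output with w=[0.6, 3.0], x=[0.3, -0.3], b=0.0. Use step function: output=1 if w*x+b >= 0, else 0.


z = w . x + b
= 0.6*0.3 + 3.0*-0.3 + 0.0
= 0.18 + -0.9 + 0.0
= -0.72 + 0.0
= -0.72
Since z = -0.72 < 0, output = 0

0


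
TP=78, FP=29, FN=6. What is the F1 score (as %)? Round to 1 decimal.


Precision = TP / (TP + FP) = 78 / 107 = 0.729
Recall = TP / (TP + FN) = 78 / 84 = 0.9286
F1 = 2 * P * R / (P + R)
= 2 * 0.729 * 0.9286 / (0.729 + 0.9286)
= 1.3538 / 1.6575
= 0.8168
As percentage: 81.7%

81.7


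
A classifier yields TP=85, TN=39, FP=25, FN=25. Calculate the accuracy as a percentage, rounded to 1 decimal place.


Accuracy = (TP + TN) / (TP + TN + FP + FN) * 100
= (85 + 39) / (85 + 39 + 25 + 25)
= 124 / 174
= 0.7126
= 71.3%

71.3


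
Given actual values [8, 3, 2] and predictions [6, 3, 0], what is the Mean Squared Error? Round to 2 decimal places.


Differences: [2, 0, 2]
Squared errors: [4, 0, 4]
Sum of squared errors = 8
MSE = 8 / 3 = 2.67

2.67


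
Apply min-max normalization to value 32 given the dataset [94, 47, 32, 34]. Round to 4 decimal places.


Min = 32, Max = 94
Range = 94 - 32 = 62
Scaled = (x - min) / (max - min)
= (32 - 32) / 62
= 0 / 62
= 0.0000

0.0000


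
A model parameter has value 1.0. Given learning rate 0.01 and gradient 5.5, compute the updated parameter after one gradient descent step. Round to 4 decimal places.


w_new = w_old - lr * gradient
= 1.0 - 0.01 * 5.5
= 1.0 - (0.055)
= 0.9450

0.9450


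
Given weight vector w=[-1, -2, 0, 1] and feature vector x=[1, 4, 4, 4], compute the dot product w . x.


Element-wise products:
-1 * 1 = -1
-2 * 4 = -8
0 * 4 = 0
1 * 4 = 4
Sum = -1 + -8 + 0 + 4
= -5

-5


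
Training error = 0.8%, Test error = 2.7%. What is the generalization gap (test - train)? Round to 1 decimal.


Generalization gap = test_error - train_error
= 2.7 - 0.8
= 1.9%
A small gap suggests good generalization.

1.9


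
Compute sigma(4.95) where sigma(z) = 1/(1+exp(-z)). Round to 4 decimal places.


sigmoid(z) = 1 / (1 + exp(-z))
exp(-(4.95)) = exp(-4.95) = 0.0071
1 + 0.0071 = 1.0071
1 / 1.0071 = 0.9930

0.9930


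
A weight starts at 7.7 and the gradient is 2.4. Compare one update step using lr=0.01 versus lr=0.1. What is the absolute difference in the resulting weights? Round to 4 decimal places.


With lr=0.01: w_new = 7.7 - 0.01 * 2.4 = 7.676
With lr=0.1: w_new = 7.7 - 0.1 * 2.4 = 7.46
Absolute difference = |7.676 - 7.46|
= 0.2160

0.2160


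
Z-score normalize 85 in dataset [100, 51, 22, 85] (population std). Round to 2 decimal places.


Mean = (100 + 51 + 22 + 85) / 4 = 64.5
Variance = sum((x_i - mean)^2) / n = 917.25
Std = sqrt(917.25) = 30.2861
Z = (x - mean) / std
= (85 - 64.5) / 30.2861
= 20.5 / 30.2861
= 0.68

0.68


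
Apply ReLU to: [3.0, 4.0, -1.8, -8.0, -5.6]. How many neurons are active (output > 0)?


ReLU(x) = max(0, x) for each element:
ReLU(3.0) = 3.0
ReLU(4.0) = 4.0
ReLU(-1.8) = 0
ReLU(-8.0) = 0
ReLU(-5.6) = 0
Active neurons (>0): 2

2


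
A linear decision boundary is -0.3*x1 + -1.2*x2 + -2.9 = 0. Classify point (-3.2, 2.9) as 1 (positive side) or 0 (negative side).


Compute -0.3 * -3.2 + -1.2 * 2.9 + -2.9
= 0.96 + -3.48 + -2.9
= -5.42
Since -5.42 < 0, the point is on the negative side.

0


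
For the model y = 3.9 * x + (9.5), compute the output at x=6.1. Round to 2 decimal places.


y = 3.9 * 6.1 + (9.5)
= 23.79 + (9.5)
= 33.29

33.29


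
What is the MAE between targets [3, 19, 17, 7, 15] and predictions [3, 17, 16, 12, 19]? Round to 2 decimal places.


Absolute errors: [0, 2, 1, 5, 4]
Sum of absolute errors = 12
MAE = 12 / 5 = 2.40

2.40


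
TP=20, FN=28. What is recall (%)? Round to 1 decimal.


Recall = TP / (TP + FN) * 100
= 20 / (20 + 28)
= 20 / 48
= 0.4167
= 41.7%

41.7


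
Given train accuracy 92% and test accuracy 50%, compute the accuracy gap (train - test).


Gap = train_accuracy - test_accuracy
= 92 - 50
= 42%
This large gap strongly indicates overfitting.

42


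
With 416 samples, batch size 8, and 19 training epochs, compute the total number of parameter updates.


Iterations per epoch = 416 / 8 = 52
Total updates = iterations_per_epoch * epochs
= 52 * 19
= 988

988


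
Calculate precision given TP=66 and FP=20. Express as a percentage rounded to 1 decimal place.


Precision = TP / (TP + FP) * 100
= 66 / (66 + 20)
= 66 / 86
= 0.7674
= 76.7%

76.7


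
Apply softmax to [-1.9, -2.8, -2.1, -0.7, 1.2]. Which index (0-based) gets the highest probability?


Softmax is a monotonic transformation, so it preserves the argmax.
We need to find the index of the maximum logit.
Index 0: -1.9
Index 1: -2.8
Index 2: -2.1
Index 3: -0.7
Index 4: 1.2
Maximum logit = 1.2 at index 4

4


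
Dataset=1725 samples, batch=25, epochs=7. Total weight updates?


Iterations per epoch = 1725 / 25 = 69
Total updates = iterations_per_epoch * epochs
= 69 * 7
= 483

483


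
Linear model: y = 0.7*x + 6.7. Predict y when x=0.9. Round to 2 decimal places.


y = 0.7 * 0.9 + (6.7)
= 0.63 + (6.7)
= 7.33

7.33


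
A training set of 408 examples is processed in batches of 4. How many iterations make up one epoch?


Iterations per epoch = dataset_size / batch_size
= 408 / 4
= 102

102


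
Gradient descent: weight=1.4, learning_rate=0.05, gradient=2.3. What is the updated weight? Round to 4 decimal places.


w_new = w_old - lr * gradient
= 1.4 - 0.05 * 2.3
= 1.4 - (0.115)
= 1.2850

1.2850


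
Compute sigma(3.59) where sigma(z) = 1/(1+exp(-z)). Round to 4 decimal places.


sigmoid(z) = 1 / (1 + exp(-z))
exp(-(3.59)) = exp(-3.59) = 0.0276
1 + 0.0276 = 1.0276
1 / 1.0276 = 0.9731

0.9731


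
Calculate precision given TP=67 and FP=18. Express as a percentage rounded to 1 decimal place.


Precision = TP / (TP + FP) * 100
= 67 / (67 + 18)
= 67 / 85
= 0.7882
= 78.8%

78.8


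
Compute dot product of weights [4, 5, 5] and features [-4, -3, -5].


Element-wise products:
4 * -4 = -16
5 * -3 = -15
5 * -5 = -25
Sum = -16 + -15 + -25
= -56

-56


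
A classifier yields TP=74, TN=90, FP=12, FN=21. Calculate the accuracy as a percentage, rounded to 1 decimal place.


Accuracy = (TP + TN) / (TP + TN + FP + FN) * 100
= (74 + 90) / (74 + 90 + 12 + 21)
= 164 / 197
= 0.8325
= 83.2%

83.2


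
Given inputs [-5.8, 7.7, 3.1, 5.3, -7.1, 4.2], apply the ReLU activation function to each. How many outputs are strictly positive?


ReLU(x) = max(0, x) for each element:
ReLU(-5.8) = 0
ReLU(7.7) = 7.7
ReLU(3.1) = 3.1
ReLU(5.3) = 5.3
ReLU(-7.1) = 0
ReLU(4.2) = 4.2
Active neurons (>0): 4

4


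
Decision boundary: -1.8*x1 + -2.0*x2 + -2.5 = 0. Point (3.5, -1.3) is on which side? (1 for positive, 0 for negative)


Compute -1.8 * 3.5 + -2.0 * -1.3 + -2.5
= -6.3 + 2.6 + -2.5
= -6.2
Since -6.2 < 0, the point is on the negative side.

0


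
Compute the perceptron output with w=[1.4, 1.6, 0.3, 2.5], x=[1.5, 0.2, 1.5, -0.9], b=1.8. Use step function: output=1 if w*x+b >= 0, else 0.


z = w . x + b
= 1.4*1.5 + 1.6*0.2 + 0.3*1.5 + 2.5*-0.9 + 1.8
= 2.1 + 0.32 + 0.45 + -2.25 + 1.8
= 0.62 + 1.8
= 2.42
Since z = 2.42 >= 0, output = 1

1


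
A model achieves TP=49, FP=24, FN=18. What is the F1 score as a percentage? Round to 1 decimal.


Precision = TP / (TP + FP) = 49 / 73 = 0.6712
Recall = TP / (TP + FN) = 49 / 67 = 0.7313
F1 = 2 * P * R / (P + R)
= 2 * 0.6712 * 0.7313 / (0.6712 + 0.7313)
= 0.9818 / 1.4026
= 0.7
As percentage: 70.0%

70.0


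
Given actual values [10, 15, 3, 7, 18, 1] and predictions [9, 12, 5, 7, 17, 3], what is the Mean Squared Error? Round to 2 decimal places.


Differences: [1, 3, -2, 0, 1, -2]
Squared errors: [1, 9, 4, 0, 1, 4]
Sum of squared errors = 19
MSE = 19 / 6 = 3.17

3.17


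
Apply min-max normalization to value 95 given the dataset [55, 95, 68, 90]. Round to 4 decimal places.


Min = 55, Max = 95
Range = 95 - 55 = 40
Scaled = (x - min) / (max - min)
= (95 - 55) / 40
= 40 / 40
= 1.0000

1.0000


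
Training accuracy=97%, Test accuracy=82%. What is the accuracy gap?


Gap = train_accuracy - test_accuracy
= 97 - 82
= 15%
This gap suggests the model is overfitting.

15


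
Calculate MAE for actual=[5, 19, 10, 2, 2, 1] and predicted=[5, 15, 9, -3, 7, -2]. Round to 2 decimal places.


Absolute errors: [0, 4, 1, 5, 5, 3]
Sum of absolute errors = 18
MAE = 18 / 6 = 3.00

3.00


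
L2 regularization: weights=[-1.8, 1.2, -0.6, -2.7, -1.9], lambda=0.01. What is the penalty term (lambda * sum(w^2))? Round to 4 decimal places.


Squaring each weight:
(-1.8)^2 = 3.24
1.2^2 = 1.44
(-0.6)^2 = 0.36
(-2.7)^2 = 7.29
(-1.9)^2 = 3.61
Sum of squares = 15.94
Penalty = 0.01 * 15.94 = 0.1594

0.1594


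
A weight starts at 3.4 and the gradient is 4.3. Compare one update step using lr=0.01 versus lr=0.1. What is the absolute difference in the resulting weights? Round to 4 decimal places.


With lr=0.01: w_new = 3.4 - 0.01 * 4.3 = 3.357
With lr=0.1: w_new = 3.4 - 0.1 * 4.3 = 2.97
Absolute difference = |3.357 - 2.97|
= 0.3870

0.3870


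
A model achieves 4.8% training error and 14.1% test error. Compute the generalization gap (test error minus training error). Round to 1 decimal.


Generalization gap = test_error - train_error
= 14.1 - 4.8
= 9.3%
A moderate gap.

9.3


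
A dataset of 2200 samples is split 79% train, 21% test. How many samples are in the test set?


Train samples = 2200 * 79% = 1738
Test samples = 2200 - 1738
= 462

462


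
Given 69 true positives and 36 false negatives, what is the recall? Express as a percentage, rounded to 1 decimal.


Recall = TP / (TP + FN) * 100
= 69 / (69 + 36)
= 69 / 105
= 0.6571
= 65.7%

65.7


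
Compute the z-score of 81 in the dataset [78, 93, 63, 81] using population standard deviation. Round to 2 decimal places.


Mean = (78 + 93 + 63 + 81) / 4 = 78.75
Variance = sum((x_i - mean)^2) / n = 114.1875
Std = sqrt(114.1875) = 10.6859
Z = (x - mean) / std
= (81 - 78.75) / 10.6859
= 2.25 / 10.6859
= 0.21

0.21


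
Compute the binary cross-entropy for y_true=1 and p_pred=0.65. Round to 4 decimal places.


For y=1: Loss = -log(p)
= -log(0.65)
= -(-0.4308)
= 0.4308

0.4308


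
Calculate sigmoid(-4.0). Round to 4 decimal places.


sigmoid(z) = 1 / (1 + exp(-z))
exp(-(-4.0)) = exp(4.0) = 54.5981
1 + 54.5981 = 55.5981
1 / 55.5981 = 0.0180

0.0180


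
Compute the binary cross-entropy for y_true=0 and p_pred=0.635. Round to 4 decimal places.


For y=0: Loss = -log(1-p)
= -log(1 - 0.635)
= -log(0.365)
= -(-1.0079)
= 1.0079

1.0079


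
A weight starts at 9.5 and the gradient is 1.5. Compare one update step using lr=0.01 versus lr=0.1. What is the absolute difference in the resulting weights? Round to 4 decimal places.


With lr=0.01: w_new = 9.5 - 0.01 * 1.5 = 9.485
With lr=0.1: w_new = 9.5 - 0.1 * 1.5 = 9.35
Absolute difference = |9.485 - 9.35|
= 0.1350

0.1350


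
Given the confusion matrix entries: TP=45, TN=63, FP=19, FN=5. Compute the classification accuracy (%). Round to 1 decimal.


Accuracy = (TP + TN) / (TP + TN + FP + FN) * 100
= (45 + 63) / (45 + 63 + 19 + 5)
= 108 / 132
= 0.8182
= 81.8%

81.8


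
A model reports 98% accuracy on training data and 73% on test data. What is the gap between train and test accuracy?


Gap = train_accuracy - test_accuracy
= 98 - 73
= 25%
This large gap strongly indicates overfitting.

25


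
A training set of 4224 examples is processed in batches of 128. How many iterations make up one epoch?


Iterations per epoch = dataset_size / batch_size
= 4224 / 128
= 33

33


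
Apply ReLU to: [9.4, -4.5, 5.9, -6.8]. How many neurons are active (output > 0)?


ReLU(x) = max(0, x) for each element:
ReLU(9.4) = 9.4
ReLU(-4.5) = 0
ReLU(5.9) = 5.9
ReLU(-6.8) = 0
Active neurons (>0): 2

2


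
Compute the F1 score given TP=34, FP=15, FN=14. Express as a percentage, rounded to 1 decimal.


Precision = TP / (TP + FP) = 34 / 49 = 0.6939
Recall = TP / (TP + FN) = 34 / 48 = 0.7083
F1 = 2 * P * R / (P + R)
= 2 * 0.6939 * 0.7083 / (0.6939 + 0.7083)
= 0.983 / 1.4022
= 0.701
As percentage: 70.1%

70.1


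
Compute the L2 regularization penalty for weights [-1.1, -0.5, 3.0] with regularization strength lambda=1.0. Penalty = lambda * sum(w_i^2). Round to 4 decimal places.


Squaring each weight:
(-1.1)^2 = 1.21
(-0.5)^2 = 0.25
3.0^2 = 9.0
Sum of squares = 10.46
Penalty = 1.0 * 10.46 = 10.4600

10.4600


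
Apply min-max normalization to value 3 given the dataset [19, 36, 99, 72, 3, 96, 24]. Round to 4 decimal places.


Min = 3, Max = 99
Range = 99 - 3 = 96
Scaled = (x - min) / (max - min)
= (3 - 3) / 96
= 0 / 96
= 0.0000

0.0000


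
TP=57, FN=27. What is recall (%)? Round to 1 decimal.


Recall = TP / (TP + FN) * 100
= 57 / (57 + 27)
= 57 / 84
= 0.6786
= 67.9%

67.9


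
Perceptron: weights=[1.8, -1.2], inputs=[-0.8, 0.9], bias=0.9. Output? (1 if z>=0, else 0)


z = w . x + b
= 1.8*-0.8 + -1.2*0.9 + 0.9
= -1.44 + -1.08 + 0.9
= -2.52 + 0.9
= -1.62
Since z = -1.62 < 0, output = 0

0


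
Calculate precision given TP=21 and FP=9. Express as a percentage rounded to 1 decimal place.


Precision = TP / (TP + FP) * 100
= 21 / (21 + 9)
= 21 / 30
= 0.7
= 70.0%

70.0


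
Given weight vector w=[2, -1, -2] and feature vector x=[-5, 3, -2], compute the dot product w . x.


Element-wise products:
2 * -5 = -10
-1 * 3 = -3
-2 * -2 = 4
Sum = -10 + -3 + 4
= -9

-9


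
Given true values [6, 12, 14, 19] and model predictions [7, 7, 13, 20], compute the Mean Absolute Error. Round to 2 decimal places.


Absolute errors: [1, 5, 1, 1]
Sum of absolute errors = 8
MAE = 8 / 4 = 2.00

2.00


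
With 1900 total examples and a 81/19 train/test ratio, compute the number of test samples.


Train samples = 1900 * 81% = 1539
Test samples = 1900 - 1539
= 361

361


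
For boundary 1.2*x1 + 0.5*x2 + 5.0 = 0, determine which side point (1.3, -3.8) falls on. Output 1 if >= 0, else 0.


Compute 1.2 * 1.3 + 0.5 * -3.8 + 5.0
= 1.56 + -1.9 + 5.0
= 4.66
Since 4.66 >= 0, the point is on the positive side.

1


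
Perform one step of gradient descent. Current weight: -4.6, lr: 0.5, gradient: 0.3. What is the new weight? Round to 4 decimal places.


w_new = w_old - lr * gradient
= -4.6 - 0.5 * 0.3
= -4.6 - (0.15)
= -4.7500

-4.7500


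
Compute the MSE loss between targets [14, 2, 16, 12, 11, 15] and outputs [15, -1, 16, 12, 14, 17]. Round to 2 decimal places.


Differences: [-1, 3, 0, 0, -3, -2]
Squared errors: [1, 9, 0, 0, 9, 4]
Sum of squared errors = 23
MSE = 23 / 6 = 3.83

3.83


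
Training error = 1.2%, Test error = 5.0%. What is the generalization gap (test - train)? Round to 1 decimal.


Generalization gap = test_error - train_error
= 5.0 - 1.2
= 3.8%
A moderate gap.

3.8


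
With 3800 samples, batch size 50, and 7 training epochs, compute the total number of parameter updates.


Iterations per epoch = 3800 / 50 = 76
Total updates = iterations_per_epoch * epochs
= 76 * 7
= 532

532


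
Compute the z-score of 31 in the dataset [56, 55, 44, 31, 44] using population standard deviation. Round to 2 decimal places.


Mean = (56 + 55 + 44 + 31 + 44) / 5 = 46.0
Variance = sum((x_i - mean)^2) / n = 82.8
Std = sqrt(82.8) = 9.0995
Z = (x - mean) / std
= (31 - 46.0) / 9.0995
= -15.0 / 9.0995
= -1.65

-1.65


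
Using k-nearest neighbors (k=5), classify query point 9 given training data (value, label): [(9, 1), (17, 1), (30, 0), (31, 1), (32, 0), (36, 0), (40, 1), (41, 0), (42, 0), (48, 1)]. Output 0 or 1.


Distances from query 9:
Point 9 (class 1): distance = 0
Point 17 (class 1): distance = 8
Point 30 (class 0): distance = 21
Point 31 (class 1): distance = 22
Point 32 (class 0): distance = 23
K=5 nearest neighbors: classes = [1, 1, 0, 1, 0]
Votes for class 1: 3 / 5
Majority vote => class 1

1


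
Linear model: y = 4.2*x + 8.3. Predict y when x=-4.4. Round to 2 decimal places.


y = 4.2 * -4.4 + (8.3)
= -18.48 + (8.3)
= -10.18

-10.18


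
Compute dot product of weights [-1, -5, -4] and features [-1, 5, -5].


Element-wise products:
-1 * -1 = 1
-5 * 5 = -25
-4 * -5 = 20
Sum = 1 + -25 + 20
= -4

-4


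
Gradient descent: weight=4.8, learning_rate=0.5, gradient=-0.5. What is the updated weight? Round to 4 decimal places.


w_new = w_old - lr * gradient
= 4.8 - 0.5 * -0.5
= 4.8 - (-0.25)
= 5.0500

5.0500


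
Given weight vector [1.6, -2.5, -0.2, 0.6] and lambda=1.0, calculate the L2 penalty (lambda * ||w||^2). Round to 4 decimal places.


Squaring each weight:
1.6^2 = 2.56
(-2.5)^2 = 6.25
(-0.2)^2 = 0.04
0.6^2 = 0.36
Sum of squares = 9.21
Penalty = 1.0 * 9.21 = 9.2100

9.2100


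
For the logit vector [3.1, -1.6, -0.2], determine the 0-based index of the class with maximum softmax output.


Softmax is a monotonic transformation, so it preserves the argmax.
We need to find the index of the maximum logit.
Index 0: 3.1
Index 1: -1.6
Index 2: -0.2
Maximum logit = 3.1 at index 0

0


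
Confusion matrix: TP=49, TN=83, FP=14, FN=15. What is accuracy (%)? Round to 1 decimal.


Accuracy = (TP + TN) / (TP + TN + FP + FN) * 100
= (49 + 83) / (49 + 83 + 14 + 15)
= 132 / 161
= 0.8199
= 82.0%

82.0


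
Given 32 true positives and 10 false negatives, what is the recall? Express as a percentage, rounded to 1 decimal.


Recall = TP / (TP + FN) * 100
= 32 / (32 + 10)
= 32 / 42
= 0.7619
= 76.2%

76.2


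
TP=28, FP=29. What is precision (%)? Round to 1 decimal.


Precision = TP / (TP + FP) * 100
= 28 / (28 + 29)
= 28 / 57
= 0.4912
= 49.1%

49.1


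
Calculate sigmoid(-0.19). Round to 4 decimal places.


sigmoid(z) = 1 / (1 + exp(-z))
exp(-(-0.19)) = exp(0.19) = 1.2092
1 + 1.2092 = 2.2092
1 / 2.2092 = 0.4526

0.4526


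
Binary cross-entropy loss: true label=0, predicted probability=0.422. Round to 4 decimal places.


For y=0: Loss = -log(1-p)
= -log(1 - 0.422)
= -log(0.578)
= -(-0.5482)
= 0.5482

0.5482


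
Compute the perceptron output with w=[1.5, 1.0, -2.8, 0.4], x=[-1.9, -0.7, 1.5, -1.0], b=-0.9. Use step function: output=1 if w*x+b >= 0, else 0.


z = w . x + b
= 1.5*-1.9 + 1.0*-0.7 + -2.8*1.5 + 0.4*-1.0 + -0.9
= -2.85 + -0.7 + -4.2 + -0.4 + -0.9
= -8.15 + -0.9
= -9.05
Since z = -9.05 < 0, output = 0

0


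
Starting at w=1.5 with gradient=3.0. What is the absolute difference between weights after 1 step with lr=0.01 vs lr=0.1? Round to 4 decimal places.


With lr=0.01: w_new = 1.5 - 0.01 * 3.0 = 1.47
With lr=0.1: w_new = 1.5 - 0.1 * 3.0 = 1.2
Absolute difference = |1.47 - 1.2|
= 0.2700

0.2700


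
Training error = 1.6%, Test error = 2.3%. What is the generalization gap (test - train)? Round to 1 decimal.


Generalization gap = test_error - train_error
= 2.3 - 1.6
= 0.7%
A small gap suggests good generalization.

0.7


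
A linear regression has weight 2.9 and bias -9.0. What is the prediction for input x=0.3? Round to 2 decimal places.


y = 2.9 * 0.3 + (-9.0)
= 0.87 + (-9.0)
= -8.13

-8.13


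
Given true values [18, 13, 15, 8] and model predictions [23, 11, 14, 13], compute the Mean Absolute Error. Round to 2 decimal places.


Absolute errors: [5, 2, 1, 5]
Sum of absolute errors = 13
MAE = 13 / 4 = 3.25

3.25


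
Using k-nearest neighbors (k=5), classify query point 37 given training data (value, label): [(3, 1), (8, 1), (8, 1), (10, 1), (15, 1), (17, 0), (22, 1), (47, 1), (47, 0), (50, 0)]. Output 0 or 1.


Distances from query 37:
Point 47 (class 0): distance = 10
Point 47 (class 1): distance = 10
Point 50 (class 0): distance = 13
Point 22 (class 1): distance = 15
Point 17 (class 0): distance = 20
K=5 nearest neighbors: classes = [0, 1, 0, 1, 0]
Votes for class 1: 2 / 5
Majority vote => class 0

0


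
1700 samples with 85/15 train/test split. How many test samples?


Train samples = 1700 * 85% = 1445
Test samples = 1700 - 1445
= 255

255


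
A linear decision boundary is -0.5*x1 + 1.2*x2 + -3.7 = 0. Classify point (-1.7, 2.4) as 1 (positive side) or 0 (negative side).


Compute -0.5 * -1.7 + 1.2 * 2.4 + -3.7
= 0.85 + 2.88 + -3.7
= 0.03
Since 0.03 >= 0, the point is on the positive side.

1


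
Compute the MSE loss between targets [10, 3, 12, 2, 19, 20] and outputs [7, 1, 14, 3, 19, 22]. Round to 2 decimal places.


Differences: [3, 2, -2, -1, 0, -2]
Squared errors: [9, 4, 4, 1, 0, 4]
Sum of squared errors = 22
MSE = 22 / 6 = 3.67

3.67


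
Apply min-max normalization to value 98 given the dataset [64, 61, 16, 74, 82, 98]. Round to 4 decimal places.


Min = 16, Max = 98
Range = 98 - 16 = 82
Scaled = (x - min) / (max - min)
= (98 - 16) / 82
= 82 / 82
= 1.0000

1.0000


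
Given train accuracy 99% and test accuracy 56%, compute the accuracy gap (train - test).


Gap = train_accuracy - test_accuracy
= 99 - 56
= 43%
This large gap strongly indicates overfitting.

43


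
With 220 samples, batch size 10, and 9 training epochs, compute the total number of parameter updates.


Iterations per epoch = 220 / 10 = 22
Total updates = iterations_per_epoch * epochs
= 22 * 9
= 198

198


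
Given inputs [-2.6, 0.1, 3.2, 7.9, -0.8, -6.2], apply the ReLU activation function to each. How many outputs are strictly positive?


ReLU(x) = max(0, x) for each element:
ReLU(-2.6) = 0
ReLU(0.1) = 0.1
ReLU(3.2) = 3.2
ReLU(7.9) = 7.9
ReLU(-0.8) = 0
ReLU(-6.2) = 0
Active neurons (>0): 3

3


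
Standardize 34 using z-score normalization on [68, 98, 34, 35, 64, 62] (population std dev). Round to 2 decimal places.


Mean = (68 + 98 + 34 + 35 + 64 + 62) / 6 = 60.1667
Variance = sum((x_i - mean)^2) / n = 471.4722
Std = sqrt(471.4722) = 21.7134
Z = (x - mean) / std
= (34 - 60.1667) / 21.7134
= -26.1667 / 21.7134
= -1.21

-1.21


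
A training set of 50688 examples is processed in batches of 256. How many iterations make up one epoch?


Iterations per epoch = dataset_size / batch_size
= 50688 / 256
= 198

198


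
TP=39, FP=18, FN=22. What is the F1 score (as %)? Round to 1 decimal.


Precision = TP / (TP + FP) = 39 / 57 = 0.6842
Recall = TP / (TP + FN) = 39 / 61 = 0.6393
F1 = 2 * P * R / (P + R)
= 2 * 0.6842 * 0.6393 / (0.6842 + 0.6393)
= 0.8749 / 1.3236
= 0.661
As percentage: 66.1%

66.1


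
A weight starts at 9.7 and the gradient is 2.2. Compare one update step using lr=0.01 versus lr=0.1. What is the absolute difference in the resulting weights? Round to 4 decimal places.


With lr=0.01: w_new = 9.7 - 0.01 * 2.2 = 9.678
With lr=0.1: w_new = 9.7 - 0.1 * 2.2 = 9.48
Absolute difference = |9.678 - 9.48|
= 0.1980

0.1980


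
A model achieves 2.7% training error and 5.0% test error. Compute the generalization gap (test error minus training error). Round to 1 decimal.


Generalization gap = test_error - train_error
= 5.0 - 2.7
= 2.3%
A moderate gap.

2.3


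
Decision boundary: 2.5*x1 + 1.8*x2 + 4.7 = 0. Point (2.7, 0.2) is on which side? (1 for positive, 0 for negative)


Compute 2.5 * 2.7 + 1.8 * 0.2 + 4.7
= 6.75 + 0.36 + 4.7
= 11.81
Since 11.81 >= 0, the point is on the positive side.

1


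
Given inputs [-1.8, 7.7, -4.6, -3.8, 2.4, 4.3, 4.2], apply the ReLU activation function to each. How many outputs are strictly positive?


ReLU(x) = max(0, x) for each element:
ReLU(-1.8) = 0
ReLU(7.7) = 7.7
ReLU(-4.6) = 0
ReLU(-3.8) = 0
ReLU(2.4) = 2.4
ReLU(4.3) = 4.3
ReLU(4.2) = 4.2
Active neurons (>0): 4

4


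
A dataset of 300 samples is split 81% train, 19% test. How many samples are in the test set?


Train samples = 300 * 81% = 243
Test samples = 300 - 243
= 57

57


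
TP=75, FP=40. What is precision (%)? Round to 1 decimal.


Precision = TP / (TP + FP) * 100
= 75 / (75 + 40)
= 75 / 115
= 0.6522
= 65.2%

65.2


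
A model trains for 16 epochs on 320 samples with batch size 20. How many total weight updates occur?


Iterations per epoch = 320 / 20 = 16
Total updates = iterations_per_epoch * epochs
= 16 * 16
= 256

256


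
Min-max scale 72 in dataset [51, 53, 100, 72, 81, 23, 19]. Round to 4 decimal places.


Min = 19, Max = 100
Range = 100 - 19 = 81
Scaled = (x - min) / (max - min)
= (72 - 19) / 81
= 53 / 81
= 0.6543

0.6543


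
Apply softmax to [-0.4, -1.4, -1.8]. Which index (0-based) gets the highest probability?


Softmax is a monotonic transformation, so it preserves the argmax.
We need to find the index of the maximum logit.
Index 0: -0.4
Index 1: -1.4
Index 2: -1.8
Maximum logit = -0.4 at index 0

0


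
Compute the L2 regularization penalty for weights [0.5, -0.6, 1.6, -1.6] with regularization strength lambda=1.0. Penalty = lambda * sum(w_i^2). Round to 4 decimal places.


Squaring each weight:
0.5^2 = 0.25
(-0.6)^2 = 0.36
1.6^2 = 2.56
(-1.6)^2 = 2.56
Sum of squares = 5.73
Penalty = 1.0 * 5.73 = 5.7300

5.7300


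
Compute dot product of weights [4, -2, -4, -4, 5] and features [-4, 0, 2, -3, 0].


Element-wise products:
4 * -4 = -16
-2 * 0 = 0
-4 * 2 = -8
-4 * -3 = 12
5 * 0 = 0
Sum = -16 + 0 + -8 + 12 + 0
= -12

-12


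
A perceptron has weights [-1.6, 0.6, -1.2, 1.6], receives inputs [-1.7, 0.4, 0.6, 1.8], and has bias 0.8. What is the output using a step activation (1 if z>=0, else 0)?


z = w . x + b
= -1.6*-1.7 + 0.6*0.4 + -1.2*0.6 + 1.6*1.8 + 0.8
= 2.72 + 0.24 + -0.72 + 2.88 + 0.8
= 5.12 + 0.8
= 5.92
Since z = 5.92 >= 0, output = 1

1


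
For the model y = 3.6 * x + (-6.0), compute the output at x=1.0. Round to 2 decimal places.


y = 3.6 * 1.0 + (-6.0)
= 3.6 + (-6.0)
= -2.40

-2.40


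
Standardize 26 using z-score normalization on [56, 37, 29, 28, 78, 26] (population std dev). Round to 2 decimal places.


Mean = (56 + 37 + 29 + 28 + 78 + 26) / 6 = 42.3333
Variance = sum((x_i - mean)^2) / n = 356.2222
Std = sqrt(356.2222) = 18.8739
Z = (x - mean) / std
= (26 - 42.3333) / 18.8739
= -16.3333 / 18.8739
= -0.87

-0.87


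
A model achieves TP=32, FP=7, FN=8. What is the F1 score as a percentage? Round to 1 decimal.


Precision = TP / (TP + FP) = 32 / 39 = 0.8205
Recall = TP / (TP + FN) = 32 / 40 = 0.8
F1 = 2 * P * R / (P + R)
= 2 * 0.8205 * 0.8 / (0.8205 + 0.8)
= 1.3128 / 1.6205
= 0.8101
As percentage: 81.0%

81.0


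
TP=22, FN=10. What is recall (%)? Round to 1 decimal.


Recall = TP / (TP + FN) * 100
= 22 / (22 + 10)
= 22 / 32
= 0.6875
= 68.8%

68.8


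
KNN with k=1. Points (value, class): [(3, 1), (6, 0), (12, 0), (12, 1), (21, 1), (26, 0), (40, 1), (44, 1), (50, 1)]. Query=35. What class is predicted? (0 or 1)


Distances from query 35:
Point 40 (class 1): distance = 5
K=1 nearest neighbors: classes = [1]
Votes for class 1: 1 / 1
Majority vote => class 1

1


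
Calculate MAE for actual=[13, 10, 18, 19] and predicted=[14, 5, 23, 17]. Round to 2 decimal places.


Absolute errors: [1, 5, 5, 2]
Sum of absolute errors = 13
MAE = 13 / 4 = 3.25

3.25


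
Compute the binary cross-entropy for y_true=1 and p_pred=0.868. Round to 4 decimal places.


For y=1: Loss = -log(p)
= -log(0.868)
= -(-0.1416)
= 0.1416

0.1416


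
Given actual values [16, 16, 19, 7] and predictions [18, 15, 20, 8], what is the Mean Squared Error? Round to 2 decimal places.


Differences: [-2, 1, -1, -1]
Squared errors: [4, 1, 1, 1]
Sum of squared errors = 7
MSE = 7 / 4 = 1.75

1.75


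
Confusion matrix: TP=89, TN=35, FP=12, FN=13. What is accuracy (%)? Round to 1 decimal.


Accuracy = (TP + TN) / (TP + TN + FP + FN) * 100
= (89 + 35) / (89 + 35 + 12 + 13)
= 124 / 149
= 0.8322
= 83.2%

83.2


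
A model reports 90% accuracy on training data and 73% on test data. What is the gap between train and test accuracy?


Gap = train_accuracy - test_accuracy
= 90 - 73
= 17%
This gap suggests the model is overfitting.

17


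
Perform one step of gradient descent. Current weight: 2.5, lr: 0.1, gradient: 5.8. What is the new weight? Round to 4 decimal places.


w_new = w_old - lr * gradient
= 2.5 - 0.1 * 5.8
= 2.5 - (0.58)
= 1.9200

1.9200


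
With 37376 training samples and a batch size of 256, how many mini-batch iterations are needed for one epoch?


Iterations per epoch = dataset_size / batch_size
= 37376 / 256
= 146

146


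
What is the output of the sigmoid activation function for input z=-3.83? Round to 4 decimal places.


sigmoid(z) = 1 / (1 + exp(-z))
exp(-(-3.83)) = exp(3.83) = 46.0625
1 + 46.0625 = 47.0625
1 / 47.0625 = 0.0212

0.0212


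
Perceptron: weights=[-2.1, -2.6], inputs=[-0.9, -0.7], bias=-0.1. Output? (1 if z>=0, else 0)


z = w . x + b
= -2.1*-0.9 + -2.6*-0.7 + -0.1
= 1.89 + 1.82 + -0.1
= 3.71 + -0.1
= 3.61
Since z = 3.61 >= 0, output = 1

1


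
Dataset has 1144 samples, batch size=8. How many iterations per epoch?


Iterations per epoch = dataset_size / batch_size
= 1144 / 8
= 143

143


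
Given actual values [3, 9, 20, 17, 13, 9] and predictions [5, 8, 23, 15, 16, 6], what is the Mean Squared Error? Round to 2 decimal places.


Differences: [-2, 1, -3, 2, -3, 3]
Squared errors: [4, 1, 9, 4, 9, 9]
Sum of squared errors = 36
MSE = 36 / 6 = 6.00

6.00


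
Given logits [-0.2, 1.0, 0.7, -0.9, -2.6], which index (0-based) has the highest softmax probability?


Softmax is a monotonic transformation, so it preserves the argmax.
We need to find the index of the maximum logit.
Index 0: -0.2
Index 1: 1.0
Index 2: 0.7
Index 3: -0.9
Index 4: -2.6
Maximum logit = 1.0 at index 1

1


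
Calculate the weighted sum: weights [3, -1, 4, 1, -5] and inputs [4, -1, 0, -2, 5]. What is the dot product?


Element-wise products:
3 * 4 = 12
-1 * -1 = 1
4 * 0 = 0
1 * -2 = -2
-5 * 5 = -25
Sum = 12 + 1 + 0 + -2 + -25
= -14

-14


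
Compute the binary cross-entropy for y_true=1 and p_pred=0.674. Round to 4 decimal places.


For y=1: Loss = -log(p)
= -log(0.674)
= -(-0.3945)
= 0.3945

0.3945


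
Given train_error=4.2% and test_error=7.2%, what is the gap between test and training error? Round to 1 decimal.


Generalization gap = test_error - train_error
= 7.2 - 4.2
= 3.0%
A moderate gap.

3.0


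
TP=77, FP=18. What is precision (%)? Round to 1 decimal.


Precision = TP / (TP + FP) * 100
= 77 / (77 + 18)
= 77 / 95
= 0.8105
= 81.1%

81.1


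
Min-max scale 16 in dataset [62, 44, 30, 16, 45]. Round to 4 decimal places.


Min = 16, Max = 62
Range = 62 - 16 = 46
Scaled = (x - min) / (max - min)
= (16 - 16) / 46
= 0 / 46
= 0.0000

0.0000


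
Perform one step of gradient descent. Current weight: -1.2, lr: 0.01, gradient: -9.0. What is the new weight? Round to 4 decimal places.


w_new = w_old - lr * gradient
= -1.2 - 0.01 * -9.0
= -1.2 - (-0.09)
= -1.1100

-1.1100


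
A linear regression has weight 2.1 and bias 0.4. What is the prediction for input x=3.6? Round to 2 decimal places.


y = 2.1 * 3.6 + (0.4)
= 7.56 + (0.4)
= 7.96

7.96


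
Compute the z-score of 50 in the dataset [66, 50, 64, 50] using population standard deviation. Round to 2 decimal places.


Mean = (66 + 50 + 64 + 50) / 4 = 57.5
Variance = sum((x_i - mean)^2) / n = 56.75
Std = sqrt(56.75) = 7.5333
Z = (x - mean) / std
= (50 - 57.5) / 7.5333
= -7.5 / 7.5333
= -1.00

-1.00


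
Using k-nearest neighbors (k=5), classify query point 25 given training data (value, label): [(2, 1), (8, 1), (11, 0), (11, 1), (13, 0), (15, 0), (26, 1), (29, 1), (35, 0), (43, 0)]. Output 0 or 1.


Distances from query 25:
Point 26 (class 1): distance = 1
Point 29 (class 1): distance = 4
Point 15 (class 0): distance = 10
Point 35 (class 0): distance = 10
Point 13 (class 0): distance = 12
K=5 nearest neighbors: classes = [1, 1, 0, 0, 0]
Votes for class 1: 2 / 5
Majority vote => class 0

0


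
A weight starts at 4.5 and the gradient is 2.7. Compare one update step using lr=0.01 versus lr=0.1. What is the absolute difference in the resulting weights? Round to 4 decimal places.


With lr=0.01: w_new = 4.5 - 0.01 * 2.7 = 4.473
With lr=0.1: w_new = 4.5 - 0.1 * 2.7 = 4.23
Absolute difference = |4.473 - 4.23|
= 0.2430

0.2430


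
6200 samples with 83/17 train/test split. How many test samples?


Train samples = 6200 * 83% = 5146
Test samples = 6200 - 5146
= 1054

1054


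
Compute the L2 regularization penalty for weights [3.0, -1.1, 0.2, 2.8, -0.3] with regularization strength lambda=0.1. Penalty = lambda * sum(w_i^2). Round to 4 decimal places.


Squaring each weight:
3.0^2 = 9.0
(-1.1)^2 = 1.21
0.2^2 = 0.04
2.8^2 = 7.84
(-0.3)^2 = 0.09
Sum of squares = 18.18
Penalty = 0.1 * 18.18 = 1.8180

1.8180


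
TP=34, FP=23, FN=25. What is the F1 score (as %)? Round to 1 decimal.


Precision = TP / (TP + FP) = 34 / 57 = 0.5965
Recall = TP / (TP + FN) = 34 / 59 = 0.5763
F1 = 2 * P * R / (P + R)
= 2 * 0.5965 * 0.5763 / (0.5965 + 0.5763)
= 0.6875 / 1.1728
= 0.5862
As percentage: 58.6%

58.6


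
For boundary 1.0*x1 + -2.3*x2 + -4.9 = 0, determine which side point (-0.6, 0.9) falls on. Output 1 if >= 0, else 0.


Compute 1.0 * -0.6 + -2.3 * 0.9 + -4.9
= -0.6 + -2.07 + -4.9
= -7.57
Since -7.57 < 0, the point is on the negative side.

0


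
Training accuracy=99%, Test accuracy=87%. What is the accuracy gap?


Gap = train_accuracy - test_accuracy
= 99 - 87
= 12%
This gap suggests the model is overfitting.

12


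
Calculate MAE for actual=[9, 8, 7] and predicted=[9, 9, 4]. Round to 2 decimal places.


Absolute errors: [0, 1, 3]
Sum of absolute errors = 4
MAE = 4 / 3 = 1.33

1.33


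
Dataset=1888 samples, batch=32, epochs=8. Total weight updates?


Iterations per epoch = 1888 / 32 = 59
Total updates = iterations_per_epoch * epochs
= 59 * 8
= 472

472


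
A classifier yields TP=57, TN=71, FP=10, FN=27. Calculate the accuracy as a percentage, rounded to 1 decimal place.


Accuracy = (TP + TN) / (TP + TN + FP + FN) * 100
= (57 + 71) / (57 + 71 + 10 + 27)
= 128 / 165
= 0.7758
= 77.6%

77.6


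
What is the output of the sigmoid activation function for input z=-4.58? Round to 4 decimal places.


sigmoid(z) = 1 / (1 + exp(-z))
exp(-(-4.58)) = exp(4.58) = 97.5144
1 + 97.5144 = 98.5144
1 / 98.5144 = 0.0102

0.0102


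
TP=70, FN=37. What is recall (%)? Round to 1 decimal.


Recall = TP / (TP + FN) * 100
= 70 / (70 + 37)
= 70 / 107
= 0.6542
= 65.4%

65.4


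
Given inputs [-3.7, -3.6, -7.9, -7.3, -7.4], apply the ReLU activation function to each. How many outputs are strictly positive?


ReLU(x) = max(0, x) for each element:
ReLU(-3.7) = 0
ReLU(-3.6) = 0
ReLU(-7.9) = 0
ReLU(-7.3) = 0
ReLU(-7.4) = 0
Active neurons (>0): 0

0


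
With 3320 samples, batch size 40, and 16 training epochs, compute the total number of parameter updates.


Iterations per epoch = 3320 / 40 = 83
Total updates = iterations_per_epoch * epochs
= 83 * 16
= 1328

1328


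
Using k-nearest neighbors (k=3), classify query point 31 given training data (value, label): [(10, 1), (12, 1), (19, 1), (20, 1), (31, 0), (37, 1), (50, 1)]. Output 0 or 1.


Distances from query 31:
Point 31 (class 0): distance = 0
Point 37 (class 1): distance = 6
Point 20 (class 1): distance = 11
K=3 nearest neighbors: classes = [0, 1, 1]
Votes for class 1: 2 / 3
Majority vote => class 1

1


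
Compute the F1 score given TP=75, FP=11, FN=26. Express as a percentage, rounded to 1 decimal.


Precision = TP / (TP + FP) = 75 / 86 = 0.8721
Recall = TP / (TP + FN) = 75 / 101 = 0.7426
F1 = 2 * P * R / (P + R)
= 2 * 0.8721 * 0.7426 / (0.8721 + 0.7426)
= 1.2952 / 1.6147
= 0.8021
As percentage: 80.2%

80.2


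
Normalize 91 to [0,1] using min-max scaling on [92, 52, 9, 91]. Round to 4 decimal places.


Min = 9, Max = 92
Range = 92 - 9 = 83
Scaled = (x - min) / (max - min)
= (91 - 9) / 83
= 82 / 83
= 0.9880

0.9880


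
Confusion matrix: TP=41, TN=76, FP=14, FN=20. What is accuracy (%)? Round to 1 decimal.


Accuracy = (TP + TN) / (TP + TN + FP + FN) * 100
= (41 + 76) / (41 + 76 + 14 + 20)
= 117 / 151
= 0.7748
= 77.5%

77.5


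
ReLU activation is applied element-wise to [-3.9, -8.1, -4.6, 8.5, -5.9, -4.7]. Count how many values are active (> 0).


ReLU(x) = max(0, x) for each element:
ReLU(-3.9) = 0
ReLU(-8.1) = 0
ReLU(-4.6) = 0
ReLU(8.5) = 8.5
ReLU(-5.9) = 0
ReLU(-4.7) = 0
Active neurons (>0): 1

1


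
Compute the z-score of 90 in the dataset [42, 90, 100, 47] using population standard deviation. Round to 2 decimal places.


Mean = (42 + 90 + 100 + 47) / 4 = 69.75
Variance = sum((x_i - mean)^2) / n = 653.1875
Std = sqrt(653.1875) = 25.5575
Z = (x - mean) / std
= (90 - 69.75) / 25.5575
= 20.25 / 25.5575
= 0.79

0.79


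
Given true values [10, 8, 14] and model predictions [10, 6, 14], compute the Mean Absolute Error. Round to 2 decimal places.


Absolute errors: [0, 2, 0]
Sum of absolute errors = 2
MAE = 2 / 3 = 0.67

0.67


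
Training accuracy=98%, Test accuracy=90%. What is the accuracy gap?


Gap = train_accuracy - test_accuracy
= 98 - 90
= 8%
This moderate gap may indicate mild overfitting.

8


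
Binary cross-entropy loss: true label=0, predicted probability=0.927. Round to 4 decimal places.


For y=0: Loss = -log(1-p)
= -log(1 - 0.927)
= -log(0.073)
= -(-2.6173)
= 2.6173

2.6173


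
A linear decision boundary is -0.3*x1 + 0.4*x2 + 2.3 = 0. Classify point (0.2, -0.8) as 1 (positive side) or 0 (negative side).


Compute -0.3 * 0.2 + 0.4 * -0.8 + 2.3
= -0.06 + -0.32 + 2.3
= 1.92
Since 1.92 >= 0, the point is on the positive side.

1


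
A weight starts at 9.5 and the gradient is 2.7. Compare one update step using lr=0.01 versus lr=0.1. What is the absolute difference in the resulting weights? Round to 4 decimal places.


With lr=0.01: w_new = 9.5 - 0.01 * 2.7 = 9.473
With lr=0.1: w_new = 9.5 - 0.1 * 2.7 = 9.23
Absolute difference = |9.473 - 9.23|
= 0.2430

0.2430


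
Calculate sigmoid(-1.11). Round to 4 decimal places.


sigmoid(z) = 1 / (1 + exp(-z))
exp(-(-1.11)) = exp(1.11) = 3.0344
1 + 3.0344 = 4.0344
1 / 4.0344 = 0.2479

0.2479


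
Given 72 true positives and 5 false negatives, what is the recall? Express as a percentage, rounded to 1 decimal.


Recall = TP / (TP + FN) * 100
= 72 / (72 + 5)
= 72 / 77
= 0.9351
= 93.5%

93.5


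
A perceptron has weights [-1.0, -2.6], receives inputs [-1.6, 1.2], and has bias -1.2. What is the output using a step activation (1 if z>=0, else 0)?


z = w . x + b
= -1.0*-1.6 + -2.6*1.2 + -1.2
= 1.6 + -3.12 + -1.2
= -1.52 + -1.2
= -2.72
Since z = -2.72 < 0, output = 0

0


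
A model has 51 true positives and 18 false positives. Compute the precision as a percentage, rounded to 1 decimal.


Precision = TP / (TP + FP) * 100
= 51 / (51 + 18)
= 51 / 69
= 0.7391
= 73.9%

73.9


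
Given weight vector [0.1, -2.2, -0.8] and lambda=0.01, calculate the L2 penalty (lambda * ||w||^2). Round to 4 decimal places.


Squaring each weight:
0.1^2 = 0.01
(-2.2)^2 = 4.84
(-0.8)^2 = 0.64
Sum of squares = 5.49
Penalty = 0.01 * 5.49 = 0.0549

0.0549


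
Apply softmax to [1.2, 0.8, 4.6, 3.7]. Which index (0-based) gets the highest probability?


Softmax is a monotonic transformation, so it preserves the argmax.
We need to find the index of the maximum logit.
Index 0: 1.2
Index 1: 0.8
Index 2: 4.6
Index 3: 3.7
Maximum logit = 4.6 at index 2

2
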